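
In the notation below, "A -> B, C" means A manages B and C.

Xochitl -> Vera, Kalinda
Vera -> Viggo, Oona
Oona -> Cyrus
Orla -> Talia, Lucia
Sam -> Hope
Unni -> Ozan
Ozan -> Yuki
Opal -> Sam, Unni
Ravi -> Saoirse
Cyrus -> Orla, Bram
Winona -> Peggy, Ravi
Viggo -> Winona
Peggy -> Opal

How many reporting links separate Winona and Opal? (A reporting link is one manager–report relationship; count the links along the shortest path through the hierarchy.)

2

Opal is in Winona's organization: the chain from Opal up to Winona is Opal → Peggy → Winona, which is 2 links.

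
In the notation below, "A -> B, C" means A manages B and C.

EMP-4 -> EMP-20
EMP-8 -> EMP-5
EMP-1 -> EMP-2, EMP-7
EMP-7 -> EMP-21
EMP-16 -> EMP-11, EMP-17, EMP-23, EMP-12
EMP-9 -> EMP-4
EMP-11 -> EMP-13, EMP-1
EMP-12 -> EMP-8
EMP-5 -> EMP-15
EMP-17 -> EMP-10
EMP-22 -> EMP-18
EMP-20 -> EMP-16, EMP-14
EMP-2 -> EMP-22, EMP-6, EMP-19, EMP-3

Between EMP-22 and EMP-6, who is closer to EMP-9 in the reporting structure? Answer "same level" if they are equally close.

same level

Both EMP-22 and EMP-6 are 7 levels below EMP-9.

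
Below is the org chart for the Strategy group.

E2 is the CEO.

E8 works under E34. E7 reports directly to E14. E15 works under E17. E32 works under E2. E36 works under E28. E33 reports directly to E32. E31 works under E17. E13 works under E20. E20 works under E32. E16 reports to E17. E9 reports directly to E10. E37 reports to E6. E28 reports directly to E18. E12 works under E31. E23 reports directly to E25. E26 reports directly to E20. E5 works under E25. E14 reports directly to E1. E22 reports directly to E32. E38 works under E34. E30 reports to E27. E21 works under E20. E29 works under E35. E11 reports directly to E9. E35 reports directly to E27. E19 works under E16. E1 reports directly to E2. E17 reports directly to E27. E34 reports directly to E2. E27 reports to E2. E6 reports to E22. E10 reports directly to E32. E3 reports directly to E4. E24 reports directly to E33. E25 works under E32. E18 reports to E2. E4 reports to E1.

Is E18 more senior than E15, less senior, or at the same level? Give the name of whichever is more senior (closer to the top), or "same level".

E18

E18 is 1 level below E2; E15 is 3. E18 is higher.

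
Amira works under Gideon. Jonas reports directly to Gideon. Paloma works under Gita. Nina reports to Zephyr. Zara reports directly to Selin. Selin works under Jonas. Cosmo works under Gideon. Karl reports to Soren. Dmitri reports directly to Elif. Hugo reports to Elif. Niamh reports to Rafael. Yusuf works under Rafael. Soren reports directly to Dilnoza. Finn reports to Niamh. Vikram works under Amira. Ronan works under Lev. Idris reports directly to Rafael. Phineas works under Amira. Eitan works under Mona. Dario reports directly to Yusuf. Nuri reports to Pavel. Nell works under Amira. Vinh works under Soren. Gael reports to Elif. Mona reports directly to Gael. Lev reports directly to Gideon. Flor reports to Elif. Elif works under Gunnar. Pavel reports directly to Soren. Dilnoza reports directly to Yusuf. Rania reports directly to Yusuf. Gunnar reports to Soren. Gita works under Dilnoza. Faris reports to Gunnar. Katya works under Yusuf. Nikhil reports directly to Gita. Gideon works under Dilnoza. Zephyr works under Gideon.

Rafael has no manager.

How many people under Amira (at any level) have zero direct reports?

The people in Amira's organization with no one reporting to them are Phineas, Nell, Vikram. That is 3.

3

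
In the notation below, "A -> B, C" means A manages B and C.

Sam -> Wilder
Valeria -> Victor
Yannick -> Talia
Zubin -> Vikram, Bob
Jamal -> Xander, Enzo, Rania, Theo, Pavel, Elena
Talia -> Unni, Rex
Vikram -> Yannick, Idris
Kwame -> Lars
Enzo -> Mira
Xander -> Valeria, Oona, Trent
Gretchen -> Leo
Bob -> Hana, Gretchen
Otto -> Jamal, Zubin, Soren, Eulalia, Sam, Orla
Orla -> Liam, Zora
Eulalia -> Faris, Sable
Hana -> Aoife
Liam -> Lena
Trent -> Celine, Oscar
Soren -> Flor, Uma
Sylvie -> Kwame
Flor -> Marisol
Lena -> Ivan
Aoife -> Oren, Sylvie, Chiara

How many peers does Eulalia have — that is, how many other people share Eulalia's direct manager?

Eulalia reports to Otto. Otto's other direct reports are Jamal, Zubin, Soren, Sam, Orla — 5 peers.

5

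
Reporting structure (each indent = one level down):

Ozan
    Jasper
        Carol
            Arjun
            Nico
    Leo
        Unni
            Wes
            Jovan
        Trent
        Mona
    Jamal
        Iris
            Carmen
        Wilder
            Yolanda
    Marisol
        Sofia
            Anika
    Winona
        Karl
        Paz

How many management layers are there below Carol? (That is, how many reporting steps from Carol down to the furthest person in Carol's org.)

The longest chain under Carol runs Carol → Nico, which is 1 level below Carol.

1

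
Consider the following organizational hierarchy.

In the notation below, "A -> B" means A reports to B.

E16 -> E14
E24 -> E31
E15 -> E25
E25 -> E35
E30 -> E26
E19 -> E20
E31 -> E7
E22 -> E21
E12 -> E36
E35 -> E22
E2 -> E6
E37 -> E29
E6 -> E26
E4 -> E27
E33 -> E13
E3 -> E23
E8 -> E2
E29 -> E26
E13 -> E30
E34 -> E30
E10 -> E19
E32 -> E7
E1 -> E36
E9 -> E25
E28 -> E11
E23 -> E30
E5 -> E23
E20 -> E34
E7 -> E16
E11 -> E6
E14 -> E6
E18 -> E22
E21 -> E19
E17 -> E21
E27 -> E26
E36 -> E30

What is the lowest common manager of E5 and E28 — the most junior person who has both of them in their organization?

E5's chain of managers is E23, E30, E26. E28's chain of managers is E11, E6, E26. The first manager that appears in both chains is E26.

E26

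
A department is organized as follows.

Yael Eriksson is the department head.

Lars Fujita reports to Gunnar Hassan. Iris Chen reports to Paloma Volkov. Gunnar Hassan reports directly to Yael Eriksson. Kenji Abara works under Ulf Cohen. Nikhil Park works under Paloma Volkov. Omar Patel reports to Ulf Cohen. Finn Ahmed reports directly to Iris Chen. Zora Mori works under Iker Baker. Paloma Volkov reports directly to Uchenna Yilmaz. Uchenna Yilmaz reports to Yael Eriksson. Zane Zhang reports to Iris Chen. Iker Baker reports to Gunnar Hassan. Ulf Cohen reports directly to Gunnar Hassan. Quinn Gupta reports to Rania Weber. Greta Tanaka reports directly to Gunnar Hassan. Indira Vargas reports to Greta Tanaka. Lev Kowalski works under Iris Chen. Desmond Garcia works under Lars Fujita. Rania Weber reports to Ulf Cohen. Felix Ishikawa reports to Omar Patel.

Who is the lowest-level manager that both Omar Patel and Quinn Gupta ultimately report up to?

Omar Patel's chain of managers is Ulf Cohen, Gunnar Hassan, Yael Eriksson. Quinn Gupta's chain of managers is Rania Weber, Ulf Cohen, Gunnar Hassan, Yael Eriksson. The first manager that appears in both chains is Ulf Cohen.

Ulf Cohen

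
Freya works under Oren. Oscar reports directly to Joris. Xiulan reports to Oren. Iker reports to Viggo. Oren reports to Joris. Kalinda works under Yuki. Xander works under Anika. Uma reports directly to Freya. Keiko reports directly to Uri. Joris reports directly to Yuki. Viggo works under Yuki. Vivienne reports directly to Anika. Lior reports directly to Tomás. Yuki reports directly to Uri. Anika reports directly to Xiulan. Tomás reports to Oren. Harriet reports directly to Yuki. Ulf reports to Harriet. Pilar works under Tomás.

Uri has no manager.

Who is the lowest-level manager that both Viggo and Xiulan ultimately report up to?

Viggo's chain of managers is Yuki, Uri. Xiulan's chain of managers is Oren, Joris, Yuki, Uri. The first manager that appears in both chains is Yuki.

Yuki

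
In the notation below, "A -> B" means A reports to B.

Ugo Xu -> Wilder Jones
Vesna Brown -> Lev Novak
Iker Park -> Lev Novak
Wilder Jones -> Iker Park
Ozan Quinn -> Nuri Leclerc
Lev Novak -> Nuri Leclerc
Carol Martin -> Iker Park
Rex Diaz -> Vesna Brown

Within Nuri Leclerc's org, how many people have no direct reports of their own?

The people in Nuri Leclerc's organization with no one reporting to them are Ozan Quinn, Rex Diaz, Carol Martin, Ugo Xu. That is 4.

4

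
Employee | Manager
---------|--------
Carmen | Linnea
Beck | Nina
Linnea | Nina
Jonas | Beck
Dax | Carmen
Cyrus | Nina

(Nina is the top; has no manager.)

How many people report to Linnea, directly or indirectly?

2

Linnea directly manages Carmen. Under Carmen: Dax (1). That's 2 in total.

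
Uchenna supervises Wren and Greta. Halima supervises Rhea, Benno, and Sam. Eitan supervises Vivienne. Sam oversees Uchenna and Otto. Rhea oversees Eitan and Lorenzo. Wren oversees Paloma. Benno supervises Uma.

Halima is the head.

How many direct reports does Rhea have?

2

Rhea directly manages Eitan, Lorenzo. That is 2 direct reports.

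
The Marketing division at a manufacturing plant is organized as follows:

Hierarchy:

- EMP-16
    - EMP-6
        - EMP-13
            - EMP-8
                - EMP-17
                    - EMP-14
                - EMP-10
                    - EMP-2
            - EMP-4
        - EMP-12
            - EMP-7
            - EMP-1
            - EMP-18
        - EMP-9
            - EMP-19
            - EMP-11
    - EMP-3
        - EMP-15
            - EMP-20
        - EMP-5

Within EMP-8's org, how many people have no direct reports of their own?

2

The people in EMP-8's organization with no one reporting to them are EMP-2, EMP-14. That is 2.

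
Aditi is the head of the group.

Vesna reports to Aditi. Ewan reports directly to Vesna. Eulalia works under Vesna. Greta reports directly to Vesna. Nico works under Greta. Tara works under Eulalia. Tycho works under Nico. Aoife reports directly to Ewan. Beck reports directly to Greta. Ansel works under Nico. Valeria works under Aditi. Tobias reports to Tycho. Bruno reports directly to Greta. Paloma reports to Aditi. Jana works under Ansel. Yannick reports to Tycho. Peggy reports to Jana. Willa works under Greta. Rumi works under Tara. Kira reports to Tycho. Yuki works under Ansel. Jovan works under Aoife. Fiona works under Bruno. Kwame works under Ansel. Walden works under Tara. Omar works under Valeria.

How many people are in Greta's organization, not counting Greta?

14

Greta directly manages Nico, Beck, Bruno, Willa. Under Nico: Ansel, Kwame, Yuki, Jana, Peggy, Tycho, Kira, Yannick, Tobias (9). Beck has no reports. Under Bruno: Fiona (1). Willa has no reports. So Greta's organization is 4 direct reports plus everyone under them: 10 + 1 + 2 + 1 = 14.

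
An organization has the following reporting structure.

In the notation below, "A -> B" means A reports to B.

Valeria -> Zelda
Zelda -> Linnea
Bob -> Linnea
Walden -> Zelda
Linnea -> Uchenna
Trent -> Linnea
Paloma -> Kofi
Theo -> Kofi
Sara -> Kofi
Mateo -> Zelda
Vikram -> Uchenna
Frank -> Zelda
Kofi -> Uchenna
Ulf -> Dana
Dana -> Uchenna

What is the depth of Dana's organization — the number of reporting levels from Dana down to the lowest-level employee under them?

1

The longest chain under Dana runs Dana → Ulf, which is 1 level below Dana.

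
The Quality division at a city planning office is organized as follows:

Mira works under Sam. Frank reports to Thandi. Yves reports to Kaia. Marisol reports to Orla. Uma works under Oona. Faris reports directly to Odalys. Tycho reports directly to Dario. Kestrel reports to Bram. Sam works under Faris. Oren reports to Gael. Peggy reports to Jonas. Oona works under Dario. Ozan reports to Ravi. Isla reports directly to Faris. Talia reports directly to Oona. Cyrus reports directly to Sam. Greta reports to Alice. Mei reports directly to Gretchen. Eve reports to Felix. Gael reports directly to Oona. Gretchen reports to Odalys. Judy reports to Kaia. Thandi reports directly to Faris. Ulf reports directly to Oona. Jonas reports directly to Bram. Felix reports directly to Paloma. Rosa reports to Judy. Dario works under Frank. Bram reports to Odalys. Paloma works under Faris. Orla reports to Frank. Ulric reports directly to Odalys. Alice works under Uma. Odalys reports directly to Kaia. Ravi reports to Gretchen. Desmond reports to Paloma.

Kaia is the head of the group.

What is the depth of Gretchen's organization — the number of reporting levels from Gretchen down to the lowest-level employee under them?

2

The longest chain under Gretchen runs Gretchen → Ravi → Ozan, which is 2 levels below Gretchen.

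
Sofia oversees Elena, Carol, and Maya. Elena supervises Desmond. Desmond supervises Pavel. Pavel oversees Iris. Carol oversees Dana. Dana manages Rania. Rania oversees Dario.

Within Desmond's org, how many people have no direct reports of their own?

The only person in Desmond's organization with no one reporting to them is Iris. That is 1.

1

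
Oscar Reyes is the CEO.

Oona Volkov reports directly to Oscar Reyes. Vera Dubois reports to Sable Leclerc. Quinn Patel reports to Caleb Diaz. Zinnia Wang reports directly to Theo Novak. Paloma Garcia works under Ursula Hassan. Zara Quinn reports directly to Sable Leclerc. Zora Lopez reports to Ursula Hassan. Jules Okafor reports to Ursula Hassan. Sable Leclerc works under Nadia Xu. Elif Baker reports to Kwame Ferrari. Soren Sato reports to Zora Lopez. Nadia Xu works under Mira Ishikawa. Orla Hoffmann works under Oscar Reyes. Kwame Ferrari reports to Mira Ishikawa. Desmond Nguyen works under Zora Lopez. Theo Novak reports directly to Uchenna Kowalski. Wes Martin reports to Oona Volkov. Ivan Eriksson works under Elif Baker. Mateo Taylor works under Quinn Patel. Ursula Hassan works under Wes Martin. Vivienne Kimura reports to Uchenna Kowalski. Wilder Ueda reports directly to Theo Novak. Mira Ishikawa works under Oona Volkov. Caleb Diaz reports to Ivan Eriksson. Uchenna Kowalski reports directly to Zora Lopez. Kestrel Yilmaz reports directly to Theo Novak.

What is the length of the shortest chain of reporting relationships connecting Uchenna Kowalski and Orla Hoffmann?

6

Uchenna Kowalski is 5 levels below Oscar Reyes, and Orla Hoffmann is 1 level below Oscar Reyes (their lowest common manager). The shortest path runs up from Uchenna Kowalski to Oscar Reyes and back down to Orla Hoffmann: 5 + 1 = 6 links.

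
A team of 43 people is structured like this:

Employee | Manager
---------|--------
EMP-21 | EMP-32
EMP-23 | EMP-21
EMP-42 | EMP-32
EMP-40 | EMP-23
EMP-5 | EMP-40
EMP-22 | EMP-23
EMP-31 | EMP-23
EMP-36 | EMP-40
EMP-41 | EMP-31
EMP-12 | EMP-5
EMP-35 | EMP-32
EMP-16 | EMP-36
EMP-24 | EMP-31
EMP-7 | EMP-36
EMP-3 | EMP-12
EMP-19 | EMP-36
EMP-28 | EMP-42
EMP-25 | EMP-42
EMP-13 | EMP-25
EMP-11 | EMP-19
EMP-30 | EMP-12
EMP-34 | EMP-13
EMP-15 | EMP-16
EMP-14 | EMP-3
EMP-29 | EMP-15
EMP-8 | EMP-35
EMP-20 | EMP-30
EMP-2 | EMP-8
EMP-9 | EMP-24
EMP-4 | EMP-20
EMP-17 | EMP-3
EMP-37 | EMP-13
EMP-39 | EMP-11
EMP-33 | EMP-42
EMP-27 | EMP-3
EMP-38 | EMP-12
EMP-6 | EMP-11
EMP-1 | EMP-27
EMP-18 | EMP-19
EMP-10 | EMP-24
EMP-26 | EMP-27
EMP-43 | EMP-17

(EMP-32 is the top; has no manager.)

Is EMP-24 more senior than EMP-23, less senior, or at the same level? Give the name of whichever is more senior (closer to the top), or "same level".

EMP-24 is 4 levels below EMP-32; EMP-23 is 2. EMP-23 is higher.

EMP-23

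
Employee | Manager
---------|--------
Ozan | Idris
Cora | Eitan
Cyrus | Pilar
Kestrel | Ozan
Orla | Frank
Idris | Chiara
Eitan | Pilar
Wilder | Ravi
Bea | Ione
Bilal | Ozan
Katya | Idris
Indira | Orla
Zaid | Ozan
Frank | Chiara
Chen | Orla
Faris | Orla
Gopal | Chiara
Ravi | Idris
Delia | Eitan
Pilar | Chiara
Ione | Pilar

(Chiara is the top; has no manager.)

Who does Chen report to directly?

Orla

Chen reports directly to Orla.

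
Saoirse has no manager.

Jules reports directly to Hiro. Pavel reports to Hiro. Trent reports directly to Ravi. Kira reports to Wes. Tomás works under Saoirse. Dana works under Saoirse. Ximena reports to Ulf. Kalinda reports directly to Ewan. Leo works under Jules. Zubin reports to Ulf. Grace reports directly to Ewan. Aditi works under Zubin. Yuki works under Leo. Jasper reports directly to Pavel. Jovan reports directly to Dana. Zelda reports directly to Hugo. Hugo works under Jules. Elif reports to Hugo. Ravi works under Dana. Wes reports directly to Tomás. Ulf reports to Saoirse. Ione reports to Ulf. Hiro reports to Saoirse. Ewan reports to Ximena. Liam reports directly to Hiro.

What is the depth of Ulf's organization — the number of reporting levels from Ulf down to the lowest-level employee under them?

The longest chain under Ulf runs Ulf → Ximena → Ewan → Kalinda, which is 3 levels below Ulf.

3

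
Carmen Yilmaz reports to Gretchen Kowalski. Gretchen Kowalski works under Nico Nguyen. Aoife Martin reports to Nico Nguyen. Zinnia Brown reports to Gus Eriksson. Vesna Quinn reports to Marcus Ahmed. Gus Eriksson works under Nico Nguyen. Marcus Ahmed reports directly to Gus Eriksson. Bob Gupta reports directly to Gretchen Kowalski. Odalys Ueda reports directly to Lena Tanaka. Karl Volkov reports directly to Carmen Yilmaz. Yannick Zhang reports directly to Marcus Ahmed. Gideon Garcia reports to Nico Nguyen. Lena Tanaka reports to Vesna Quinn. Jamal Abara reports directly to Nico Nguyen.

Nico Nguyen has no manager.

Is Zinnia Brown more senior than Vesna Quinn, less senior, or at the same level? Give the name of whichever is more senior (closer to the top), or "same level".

Zinnia Brown

Zinnia Brown is 2 levels below Nico Nguyen; Vesna Quinn is 3. Zinnia Brown is higher.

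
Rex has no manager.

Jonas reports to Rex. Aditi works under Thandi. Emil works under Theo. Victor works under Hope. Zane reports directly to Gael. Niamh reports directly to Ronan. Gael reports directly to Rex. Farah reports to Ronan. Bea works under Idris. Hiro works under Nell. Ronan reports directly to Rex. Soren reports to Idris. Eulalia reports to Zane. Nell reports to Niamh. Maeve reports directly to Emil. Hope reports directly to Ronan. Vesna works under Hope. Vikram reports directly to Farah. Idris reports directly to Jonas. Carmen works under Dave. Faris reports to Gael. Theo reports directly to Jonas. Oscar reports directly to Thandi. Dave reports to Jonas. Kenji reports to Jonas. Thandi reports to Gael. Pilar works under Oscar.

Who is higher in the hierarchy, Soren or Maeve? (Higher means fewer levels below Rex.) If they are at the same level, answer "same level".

Soren is 3 levels below Rex; Maeve is 4. Soren is higher.

Soren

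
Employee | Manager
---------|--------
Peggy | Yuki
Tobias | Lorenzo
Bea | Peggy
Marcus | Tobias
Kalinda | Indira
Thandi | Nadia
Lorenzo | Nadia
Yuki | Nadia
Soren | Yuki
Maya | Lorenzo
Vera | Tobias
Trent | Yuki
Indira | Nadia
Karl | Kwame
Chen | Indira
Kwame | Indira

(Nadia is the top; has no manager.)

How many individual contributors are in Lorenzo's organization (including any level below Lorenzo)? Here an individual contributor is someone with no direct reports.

The people in Lorenzo's organization with no one reporting to them are Maya, Vera, Marcus. That is 3.

3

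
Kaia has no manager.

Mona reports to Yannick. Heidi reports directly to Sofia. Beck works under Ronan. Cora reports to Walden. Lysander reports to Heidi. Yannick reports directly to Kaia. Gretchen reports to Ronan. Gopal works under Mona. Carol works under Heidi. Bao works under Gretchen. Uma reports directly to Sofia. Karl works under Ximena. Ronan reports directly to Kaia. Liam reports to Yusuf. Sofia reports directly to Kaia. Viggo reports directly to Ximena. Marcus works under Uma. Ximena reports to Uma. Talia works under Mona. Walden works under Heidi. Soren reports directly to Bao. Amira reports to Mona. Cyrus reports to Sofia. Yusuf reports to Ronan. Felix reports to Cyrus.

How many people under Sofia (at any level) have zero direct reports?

7

The people in Sofia's organization with no one reporting to them are Marcus, Viggo, Karl, Carol, Lysander, Cora, Felix. That is 7.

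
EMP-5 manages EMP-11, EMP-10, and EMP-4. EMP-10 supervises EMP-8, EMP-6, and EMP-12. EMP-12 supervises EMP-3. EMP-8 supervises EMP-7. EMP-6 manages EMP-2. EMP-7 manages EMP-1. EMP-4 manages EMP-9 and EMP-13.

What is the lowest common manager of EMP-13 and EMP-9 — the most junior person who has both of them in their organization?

EMP-13's chain of managers is EMP-4, EMP-5. EMP-9's chain of managers is EMP-4, EMP-5. The first manager that appears in both chains is EMP-4.

EMP-4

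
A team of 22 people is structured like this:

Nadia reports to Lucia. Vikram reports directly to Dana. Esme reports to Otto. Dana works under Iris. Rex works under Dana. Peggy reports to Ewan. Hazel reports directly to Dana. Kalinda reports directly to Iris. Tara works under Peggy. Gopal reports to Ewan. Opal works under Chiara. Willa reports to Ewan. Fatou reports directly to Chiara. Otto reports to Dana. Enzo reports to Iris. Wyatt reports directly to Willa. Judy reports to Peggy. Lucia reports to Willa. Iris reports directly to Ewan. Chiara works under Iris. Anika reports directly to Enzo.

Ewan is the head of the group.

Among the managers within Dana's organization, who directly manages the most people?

Dana

Direct-report counts within Dana's organization: Dana has 4; Otto has 1. The largest is 4, held by Dana.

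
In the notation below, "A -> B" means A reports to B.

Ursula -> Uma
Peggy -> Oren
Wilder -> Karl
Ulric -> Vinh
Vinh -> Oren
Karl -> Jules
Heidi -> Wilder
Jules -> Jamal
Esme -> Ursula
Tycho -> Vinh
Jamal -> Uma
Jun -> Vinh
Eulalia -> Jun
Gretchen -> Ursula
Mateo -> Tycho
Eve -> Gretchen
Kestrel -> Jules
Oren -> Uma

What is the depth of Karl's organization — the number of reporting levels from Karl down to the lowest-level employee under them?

The longest chain under Karl runs Karl → Wilder → Heidi, which is 2 levels below Karl.

2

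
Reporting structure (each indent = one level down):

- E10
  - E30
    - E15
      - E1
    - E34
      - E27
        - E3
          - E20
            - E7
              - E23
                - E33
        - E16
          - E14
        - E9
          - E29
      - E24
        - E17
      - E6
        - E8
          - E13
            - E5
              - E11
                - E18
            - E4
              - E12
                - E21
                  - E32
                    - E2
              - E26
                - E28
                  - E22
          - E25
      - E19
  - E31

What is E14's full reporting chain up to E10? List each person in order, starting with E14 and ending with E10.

E14 -> E16 -> E27 -> E34 -> E30 -> E10

E14 reports to E16. E16 reports to E27. E27 reports to E34. E34 reports to E30. E30 reports to E10. E10 is at the top.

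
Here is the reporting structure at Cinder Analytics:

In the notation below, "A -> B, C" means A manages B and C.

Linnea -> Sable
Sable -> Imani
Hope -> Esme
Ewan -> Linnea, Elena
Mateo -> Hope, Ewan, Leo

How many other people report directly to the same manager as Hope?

2

Hope reports to Mateo. Mateo's other direct reports are Ewan, Leo — 2 peers.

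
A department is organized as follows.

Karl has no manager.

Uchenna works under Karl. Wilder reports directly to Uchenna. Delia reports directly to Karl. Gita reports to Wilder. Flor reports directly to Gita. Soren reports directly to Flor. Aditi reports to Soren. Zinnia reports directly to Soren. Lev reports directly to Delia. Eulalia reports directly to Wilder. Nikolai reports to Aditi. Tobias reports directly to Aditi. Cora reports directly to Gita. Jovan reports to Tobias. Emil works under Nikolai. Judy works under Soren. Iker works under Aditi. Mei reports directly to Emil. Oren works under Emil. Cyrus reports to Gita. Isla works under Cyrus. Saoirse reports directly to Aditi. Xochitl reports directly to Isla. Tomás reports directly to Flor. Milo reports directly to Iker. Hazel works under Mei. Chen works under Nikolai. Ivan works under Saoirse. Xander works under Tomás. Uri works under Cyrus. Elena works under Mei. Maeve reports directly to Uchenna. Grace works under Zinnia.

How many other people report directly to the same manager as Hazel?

1

Hazel reports to Mei. Mei's other direct reports are Elena — 1 peer.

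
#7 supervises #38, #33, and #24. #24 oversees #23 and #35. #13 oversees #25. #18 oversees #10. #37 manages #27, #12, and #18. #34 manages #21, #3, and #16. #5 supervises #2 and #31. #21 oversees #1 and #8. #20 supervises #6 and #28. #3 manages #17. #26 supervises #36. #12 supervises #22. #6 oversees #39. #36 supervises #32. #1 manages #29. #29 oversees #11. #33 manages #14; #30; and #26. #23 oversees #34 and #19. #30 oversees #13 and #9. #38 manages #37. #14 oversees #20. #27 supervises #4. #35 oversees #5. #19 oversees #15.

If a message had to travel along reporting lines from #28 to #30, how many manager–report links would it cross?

#28 is 3 levels below #33, and #30 is 1 level below #33 (their lowest common manager). The shortest path runs up from #28 to #33 and back down to #30: 3 + 1 = 4 links.

4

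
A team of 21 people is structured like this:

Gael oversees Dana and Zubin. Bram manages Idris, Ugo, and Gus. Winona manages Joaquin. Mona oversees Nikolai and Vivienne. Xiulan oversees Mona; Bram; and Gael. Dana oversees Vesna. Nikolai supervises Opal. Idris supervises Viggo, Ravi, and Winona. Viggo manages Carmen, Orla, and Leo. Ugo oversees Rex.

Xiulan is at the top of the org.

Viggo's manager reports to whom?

Viggo reports to Idris, and Idris reports to Bram. So Viggo's skip-level manager is Bram.

Bram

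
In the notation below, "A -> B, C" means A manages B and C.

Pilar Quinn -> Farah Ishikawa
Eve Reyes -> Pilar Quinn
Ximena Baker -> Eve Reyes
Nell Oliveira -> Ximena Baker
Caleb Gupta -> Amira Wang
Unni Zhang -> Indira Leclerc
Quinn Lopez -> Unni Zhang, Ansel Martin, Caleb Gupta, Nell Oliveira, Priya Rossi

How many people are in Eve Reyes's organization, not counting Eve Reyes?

Eve Reyes directly manages Pilar Quinn. Under Pilar Quinn: Farah Ishikawa (1). That's 2 in total.

2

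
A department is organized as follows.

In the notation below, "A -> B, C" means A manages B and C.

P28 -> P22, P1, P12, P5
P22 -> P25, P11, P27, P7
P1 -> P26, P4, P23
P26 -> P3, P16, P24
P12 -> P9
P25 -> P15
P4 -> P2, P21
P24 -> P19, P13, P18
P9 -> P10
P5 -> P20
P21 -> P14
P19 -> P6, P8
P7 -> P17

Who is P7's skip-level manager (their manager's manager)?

P28

P7 reports to P22, and P22 reports to P28. So P7's skip-level manager is P28.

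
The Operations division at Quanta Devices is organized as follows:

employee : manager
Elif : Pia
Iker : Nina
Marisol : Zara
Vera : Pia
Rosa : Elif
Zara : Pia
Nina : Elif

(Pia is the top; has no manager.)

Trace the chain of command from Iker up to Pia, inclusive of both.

Iker -> Nina -> Elif -> Pia

Iker reports to Nina. Nina reports to Elif. Elif reports to Pia. Pia is at the top.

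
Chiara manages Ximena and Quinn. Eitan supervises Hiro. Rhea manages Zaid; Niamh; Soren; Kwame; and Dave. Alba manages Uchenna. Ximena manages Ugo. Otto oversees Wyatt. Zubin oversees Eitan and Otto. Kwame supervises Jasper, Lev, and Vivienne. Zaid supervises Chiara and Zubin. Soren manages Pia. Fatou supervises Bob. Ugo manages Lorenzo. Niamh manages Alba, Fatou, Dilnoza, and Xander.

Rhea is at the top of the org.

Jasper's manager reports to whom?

Jasper reports to Kwame, and Kwame reports to Rhea. So Jasper's skip-level manager is Rhea.

Rhea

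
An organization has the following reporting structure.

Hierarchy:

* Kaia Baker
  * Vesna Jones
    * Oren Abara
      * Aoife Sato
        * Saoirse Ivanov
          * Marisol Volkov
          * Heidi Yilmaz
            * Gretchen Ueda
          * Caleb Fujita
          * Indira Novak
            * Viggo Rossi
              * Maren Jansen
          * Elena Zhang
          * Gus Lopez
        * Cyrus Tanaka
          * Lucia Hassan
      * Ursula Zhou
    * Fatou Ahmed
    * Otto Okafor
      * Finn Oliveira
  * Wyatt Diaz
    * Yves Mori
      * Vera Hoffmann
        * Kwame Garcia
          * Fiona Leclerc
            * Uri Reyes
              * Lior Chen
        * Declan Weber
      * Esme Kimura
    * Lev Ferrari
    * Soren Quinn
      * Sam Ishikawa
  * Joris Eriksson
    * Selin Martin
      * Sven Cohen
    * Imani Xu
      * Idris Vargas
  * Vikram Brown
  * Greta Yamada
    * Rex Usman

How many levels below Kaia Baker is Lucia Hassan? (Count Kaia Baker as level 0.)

Chain from Lucia Hassan up to Kaia Baker: Lucia Hassan → Cyrus Tanaka → Aoife Sato → Oren Abara → Vesna Jones → Kaia Baker. That is 5 steps up, so Lucia Hassan is 5 levels below Kaia Baker.

5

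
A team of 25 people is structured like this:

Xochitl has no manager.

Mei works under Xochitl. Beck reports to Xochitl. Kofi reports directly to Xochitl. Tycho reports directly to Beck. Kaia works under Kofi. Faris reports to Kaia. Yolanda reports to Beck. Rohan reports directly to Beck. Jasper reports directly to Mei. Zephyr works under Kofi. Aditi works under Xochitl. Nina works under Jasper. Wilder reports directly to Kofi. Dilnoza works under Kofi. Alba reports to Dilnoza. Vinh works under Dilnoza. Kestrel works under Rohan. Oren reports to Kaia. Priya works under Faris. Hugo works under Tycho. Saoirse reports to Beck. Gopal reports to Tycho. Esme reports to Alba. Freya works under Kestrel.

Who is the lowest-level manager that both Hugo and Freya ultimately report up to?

Hugo's chain of managers is Tycho, Beck, Xochitl. Freya's chain of managers is Kestrel, Rohan, Beck, Xochitl. The first manager that appears in both chains is Beck.

Beck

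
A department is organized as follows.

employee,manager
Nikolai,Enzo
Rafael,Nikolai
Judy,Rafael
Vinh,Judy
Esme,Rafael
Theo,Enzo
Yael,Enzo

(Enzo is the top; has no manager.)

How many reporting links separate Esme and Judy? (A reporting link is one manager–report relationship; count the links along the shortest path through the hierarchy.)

Esme is 1 level below Rafael, and Judy is 1 level below Rafael (their lowest common manager). The shortest path runs up from Esme to Rafael and back down to Judy: 1 + 1 = 2 links.

2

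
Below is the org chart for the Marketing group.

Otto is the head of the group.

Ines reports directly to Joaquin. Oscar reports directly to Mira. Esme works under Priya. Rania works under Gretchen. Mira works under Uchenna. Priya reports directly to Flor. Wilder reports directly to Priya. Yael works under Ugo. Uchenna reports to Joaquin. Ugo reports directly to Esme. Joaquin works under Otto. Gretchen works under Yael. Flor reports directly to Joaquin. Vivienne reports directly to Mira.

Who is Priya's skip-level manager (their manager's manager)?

Joaquin

Priya reports to Flor, and Flor reports to Joaquin. So Priya's skip-level manager is Joaquin.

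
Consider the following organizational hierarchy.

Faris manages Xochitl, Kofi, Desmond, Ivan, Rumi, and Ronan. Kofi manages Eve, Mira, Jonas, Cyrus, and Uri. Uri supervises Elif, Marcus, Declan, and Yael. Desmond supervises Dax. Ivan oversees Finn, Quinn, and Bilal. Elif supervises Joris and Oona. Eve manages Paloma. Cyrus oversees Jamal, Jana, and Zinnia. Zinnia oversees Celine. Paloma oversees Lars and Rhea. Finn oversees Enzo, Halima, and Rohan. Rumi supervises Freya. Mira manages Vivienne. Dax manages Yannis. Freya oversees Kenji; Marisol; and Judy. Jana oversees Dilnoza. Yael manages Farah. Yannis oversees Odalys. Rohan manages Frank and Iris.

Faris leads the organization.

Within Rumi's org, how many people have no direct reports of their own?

3

The people in Rumi's organization with no one reporting to them are Judy, Marisol, Kenji. That is 3.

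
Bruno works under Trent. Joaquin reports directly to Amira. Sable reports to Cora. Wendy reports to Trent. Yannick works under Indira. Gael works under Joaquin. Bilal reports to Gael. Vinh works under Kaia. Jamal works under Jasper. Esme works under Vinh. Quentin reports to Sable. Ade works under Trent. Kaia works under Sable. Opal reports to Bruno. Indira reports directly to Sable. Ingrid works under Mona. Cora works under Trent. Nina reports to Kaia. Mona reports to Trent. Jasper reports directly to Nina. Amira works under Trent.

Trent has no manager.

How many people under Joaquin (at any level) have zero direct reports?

1

The only person in Joaquin's organization with no one reporting to them is Bilal. That is 1.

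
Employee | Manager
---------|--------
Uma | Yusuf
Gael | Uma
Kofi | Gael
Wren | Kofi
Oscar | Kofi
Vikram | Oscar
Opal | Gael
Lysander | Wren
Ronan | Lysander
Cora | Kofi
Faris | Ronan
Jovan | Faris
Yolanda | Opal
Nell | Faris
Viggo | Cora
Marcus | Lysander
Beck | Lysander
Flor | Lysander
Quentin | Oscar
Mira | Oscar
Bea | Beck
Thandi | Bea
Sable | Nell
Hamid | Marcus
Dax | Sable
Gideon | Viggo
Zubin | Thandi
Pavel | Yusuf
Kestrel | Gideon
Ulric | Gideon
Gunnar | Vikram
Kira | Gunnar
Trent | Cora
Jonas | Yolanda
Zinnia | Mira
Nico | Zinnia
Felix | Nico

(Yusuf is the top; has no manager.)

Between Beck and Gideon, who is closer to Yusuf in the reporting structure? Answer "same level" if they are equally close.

same level

Both Beck and Gideon are 6 levels below Yusuf.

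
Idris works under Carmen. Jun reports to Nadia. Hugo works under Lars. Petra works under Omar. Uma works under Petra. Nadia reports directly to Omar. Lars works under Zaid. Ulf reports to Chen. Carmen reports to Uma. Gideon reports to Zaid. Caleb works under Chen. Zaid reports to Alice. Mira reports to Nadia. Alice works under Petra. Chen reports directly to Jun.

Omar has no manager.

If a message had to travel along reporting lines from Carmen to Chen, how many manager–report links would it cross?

6

Carmen is 3 levels below Omar, and Chen is 3 levels below Omar (their lowest common manager). The shortest path runs up from Carmen to Omar and back down to Chen: 3 + 3 = 6 links.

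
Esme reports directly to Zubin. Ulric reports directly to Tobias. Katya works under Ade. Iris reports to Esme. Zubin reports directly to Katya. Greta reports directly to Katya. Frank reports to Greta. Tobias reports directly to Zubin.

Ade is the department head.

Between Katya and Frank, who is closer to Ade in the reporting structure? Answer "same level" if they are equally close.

Katya is 1 level below Ade; Frank is 3. Katya is higher.

Katya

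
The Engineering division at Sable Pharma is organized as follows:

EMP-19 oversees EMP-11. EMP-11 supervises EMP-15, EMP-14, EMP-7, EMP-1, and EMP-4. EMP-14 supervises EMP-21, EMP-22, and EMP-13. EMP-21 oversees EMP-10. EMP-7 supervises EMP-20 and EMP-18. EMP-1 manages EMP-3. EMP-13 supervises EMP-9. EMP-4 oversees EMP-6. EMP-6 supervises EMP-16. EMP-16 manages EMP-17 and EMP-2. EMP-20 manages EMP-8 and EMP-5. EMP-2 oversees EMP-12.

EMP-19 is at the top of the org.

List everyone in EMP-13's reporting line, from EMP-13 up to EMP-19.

EMP-13 reports to EMP-14. EMP-14 reports to EMP-11. EMP-11 reports to EMP-19. EMP-19 is at the top.

EMP-13 -> EMP-14 -> EMP-11 -> EMP-19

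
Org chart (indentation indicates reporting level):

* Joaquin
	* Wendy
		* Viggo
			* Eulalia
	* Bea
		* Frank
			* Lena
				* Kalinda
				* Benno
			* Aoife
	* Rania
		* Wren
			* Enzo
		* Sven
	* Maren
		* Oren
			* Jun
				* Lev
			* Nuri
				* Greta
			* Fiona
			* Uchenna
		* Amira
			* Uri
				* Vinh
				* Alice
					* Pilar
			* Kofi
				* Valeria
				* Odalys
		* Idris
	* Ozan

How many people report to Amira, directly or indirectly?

7

Amira directly manages Uri, Kofi. Under Uri: Alice, Pilar, Vinh (3). Under Kofi: Odalys, Valeria (2). So Amira's organization is 2 direct reports plus everyone under them: 4 + 3 = 7.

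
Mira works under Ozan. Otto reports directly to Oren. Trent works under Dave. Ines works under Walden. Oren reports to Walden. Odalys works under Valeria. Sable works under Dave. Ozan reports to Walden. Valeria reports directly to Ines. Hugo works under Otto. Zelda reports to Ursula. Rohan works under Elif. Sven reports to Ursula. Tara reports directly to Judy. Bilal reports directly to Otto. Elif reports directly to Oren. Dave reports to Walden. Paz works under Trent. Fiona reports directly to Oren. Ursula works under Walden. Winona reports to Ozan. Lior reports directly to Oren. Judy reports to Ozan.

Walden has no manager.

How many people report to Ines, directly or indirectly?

Ines directly manages Valeria. Under Valeria: Odalys (1). That's 2 in total.

2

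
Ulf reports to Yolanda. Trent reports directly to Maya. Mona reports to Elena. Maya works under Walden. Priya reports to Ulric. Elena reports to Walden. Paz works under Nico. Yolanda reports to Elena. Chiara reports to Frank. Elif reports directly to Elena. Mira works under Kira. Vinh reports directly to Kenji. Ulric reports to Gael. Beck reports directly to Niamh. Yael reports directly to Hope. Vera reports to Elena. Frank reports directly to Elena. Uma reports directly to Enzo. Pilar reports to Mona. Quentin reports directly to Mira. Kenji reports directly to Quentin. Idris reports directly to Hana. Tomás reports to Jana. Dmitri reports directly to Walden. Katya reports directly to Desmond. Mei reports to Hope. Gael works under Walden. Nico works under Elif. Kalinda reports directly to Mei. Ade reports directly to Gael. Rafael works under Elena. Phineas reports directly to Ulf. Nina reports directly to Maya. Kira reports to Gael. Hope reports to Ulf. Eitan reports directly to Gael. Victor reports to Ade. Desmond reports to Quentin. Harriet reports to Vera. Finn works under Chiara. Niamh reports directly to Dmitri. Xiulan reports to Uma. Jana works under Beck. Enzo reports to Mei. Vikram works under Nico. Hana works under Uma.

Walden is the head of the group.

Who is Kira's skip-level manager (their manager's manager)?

Walden

Kira reports to Gael, and Gael reports to Walden. So Kira's skip-level manager is Walden.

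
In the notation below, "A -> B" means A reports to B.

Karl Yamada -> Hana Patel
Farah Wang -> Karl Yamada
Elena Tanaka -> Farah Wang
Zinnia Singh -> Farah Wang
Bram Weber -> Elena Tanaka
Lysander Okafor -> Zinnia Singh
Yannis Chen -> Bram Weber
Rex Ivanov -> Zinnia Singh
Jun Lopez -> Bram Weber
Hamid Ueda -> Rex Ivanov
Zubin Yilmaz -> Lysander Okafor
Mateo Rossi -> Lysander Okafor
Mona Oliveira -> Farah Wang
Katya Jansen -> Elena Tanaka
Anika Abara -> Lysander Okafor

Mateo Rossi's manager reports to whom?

Mateo Rossi reports to Lysander Okafor, and Lysander Okafor reports to Zinnia Singh. So Mateo Rossi's skip-level manager is Zinnia Singh.

Zinnia Singh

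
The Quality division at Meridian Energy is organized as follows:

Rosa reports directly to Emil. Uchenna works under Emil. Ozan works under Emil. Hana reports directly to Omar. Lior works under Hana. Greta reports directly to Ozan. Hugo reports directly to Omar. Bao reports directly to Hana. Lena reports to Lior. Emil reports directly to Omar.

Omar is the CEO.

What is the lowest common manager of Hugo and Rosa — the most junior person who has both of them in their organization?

Omar

Hugo's chain of managers is Omar. Rosa's chain of managers is Emil, Omar. The first manager that appears in both chains is Omar.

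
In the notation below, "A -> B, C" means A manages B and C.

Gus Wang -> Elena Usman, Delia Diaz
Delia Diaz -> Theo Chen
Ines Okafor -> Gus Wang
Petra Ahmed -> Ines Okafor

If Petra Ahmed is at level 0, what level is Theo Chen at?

Chain from Theo Chen up to Petra Ahmed: Theo Chen → Delia Diaz → Gus Wang → Ines Okafor → Petra Ahmed. That is 4 steps up, so Theo Chen is 4 levels below Petra Ahmed.

4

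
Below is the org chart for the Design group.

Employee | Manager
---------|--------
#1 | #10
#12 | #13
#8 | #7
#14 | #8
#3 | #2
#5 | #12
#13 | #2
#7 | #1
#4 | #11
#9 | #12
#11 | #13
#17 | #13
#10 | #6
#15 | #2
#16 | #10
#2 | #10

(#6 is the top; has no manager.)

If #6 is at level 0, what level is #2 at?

2

Chain from #2 up to #6: #2 → #10 → #6. That is 2 steps up, so #2 is 2 levels below #6.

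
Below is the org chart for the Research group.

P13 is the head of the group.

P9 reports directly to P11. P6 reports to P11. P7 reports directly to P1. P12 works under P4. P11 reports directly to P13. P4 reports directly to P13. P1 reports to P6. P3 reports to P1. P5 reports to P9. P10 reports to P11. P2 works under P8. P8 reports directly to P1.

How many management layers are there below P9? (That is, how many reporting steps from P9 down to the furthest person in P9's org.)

1

The longest chain under P9 runs P9 → P5, which is 1 level below P9.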